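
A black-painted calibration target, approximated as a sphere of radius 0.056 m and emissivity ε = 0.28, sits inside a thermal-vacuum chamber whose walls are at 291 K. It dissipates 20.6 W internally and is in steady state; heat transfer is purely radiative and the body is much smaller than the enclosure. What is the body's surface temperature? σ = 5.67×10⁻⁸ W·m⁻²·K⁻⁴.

T ≈ 447 K

For a small grey body in a large enclosure, net radiated power = εσA(T⁴ − T_w⁴).
Steady state: P = εσA(T⁴ − T_w⁴) with A = 4πr² = 0.03941 m².
T⁴ = P/(εσA) + T_w⁴ = 20.6/(0.28·5.67×10⁻⁸·0.03941) + (291)⁴
    = 3.293×10¹⁰ + 7.171×10⁹ = 4.010×10¹⁰ K⁴.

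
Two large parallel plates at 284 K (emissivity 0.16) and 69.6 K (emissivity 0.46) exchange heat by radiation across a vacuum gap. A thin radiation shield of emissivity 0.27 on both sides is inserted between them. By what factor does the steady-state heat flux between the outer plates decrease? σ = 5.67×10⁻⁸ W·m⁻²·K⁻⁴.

Without shield: q₀ = σΔ(T⁴)/(1/ε₁+1/ε₂−1) with denominator 7.424.
With shield the two gaps are in series; the resistances add: (1/ε₁+1/ε_s−1)+(1/ε_s+1/ε₂−1) = 8.954+4.878 = 13.83.
Heat-flux ratio q₀/q = 13.83/7.424.

factor ≈ 1.86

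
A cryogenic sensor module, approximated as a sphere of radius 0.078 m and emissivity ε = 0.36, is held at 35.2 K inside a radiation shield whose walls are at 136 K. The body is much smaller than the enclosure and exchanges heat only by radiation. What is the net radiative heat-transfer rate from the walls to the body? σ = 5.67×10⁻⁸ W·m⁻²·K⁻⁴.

P_net ≈ 0.531 W

For a small grey body in a large enclosure: P_net = εσA(T_body⁴ − T_wall⁴).
A = 4πr² = 0.07645 m²; T_body⁴ − T_wall⁴ = 1.535×10⁶ − 3.421×10⁸ = -3.406×10⁸ K⁴.
|P_net| = 0.36·5.67×10⁻⁸·0.07645·3.406×10⁸.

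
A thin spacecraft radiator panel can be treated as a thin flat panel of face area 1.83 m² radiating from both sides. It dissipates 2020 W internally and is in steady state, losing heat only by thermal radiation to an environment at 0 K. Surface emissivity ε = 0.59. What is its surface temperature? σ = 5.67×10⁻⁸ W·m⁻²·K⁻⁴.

Steady state: internal power = radiated power, P = εσA T⁴.
Radiating area A = 2·1.83 = 3.660 m².
T⁴ = P/(εσA) = 2020/(0.59·5.67×10⁻⁸·3.660) = 1.650×10¹⁰ K⁴.
T = (1.650×10¹⁰)^(1/4).

T ≈ 358 K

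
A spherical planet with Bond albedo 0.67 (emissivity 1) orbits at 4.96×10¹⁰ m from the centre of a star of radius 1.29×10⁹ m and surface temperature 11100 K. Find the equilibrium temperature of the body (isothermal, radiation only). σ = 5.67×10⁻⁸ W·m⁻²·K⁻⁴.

T ≈ 959 K

The star's surface emits σT_*⁴; at distance d the flux is S = σT_*⁴(R_*/d)².
S = 5.67×10⁻⁸·(11100)⁴·(1.29×10⁹/4.96×10¹⁰)² = 5.822×10⁵ W/m².
For an isothermal sphere T⁴ = (1−a)S/(4σ) = 8.472×10¹¹ K⁴.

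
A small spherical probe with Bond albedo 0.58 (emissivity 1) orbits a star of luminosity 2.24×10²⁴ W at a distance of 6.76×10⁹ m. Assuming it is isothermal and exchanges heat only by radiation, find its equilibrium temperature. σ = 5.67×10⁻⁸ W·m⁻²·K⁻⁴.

First find the stellar flux at distance d: S = L/(4πd²) = 2.24×10²⁴/(4π·(6.76×10⁹)²) = 3901 W/m².
For an isothermal sphere, absorbed (1−a)S·πr² = emitted σ·4πr²·T⁴, so T⁴ = (1−a)S/(4σ).
T⁴ = 0.420·3901/(4·5.67×10⁻⁸) = 7.224×10⁹ K⁴.

T ≈ 292 K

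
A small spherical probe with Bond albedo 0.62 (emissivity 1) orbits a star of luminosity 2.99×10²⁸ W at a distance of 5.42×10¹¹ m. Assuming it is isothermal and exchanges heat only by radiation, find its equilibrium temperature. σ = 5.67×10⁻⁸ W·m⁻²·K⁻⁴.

First find the stellar flux at distance d: S = L/(4πd²) = 2.99×10²⁸/(4π·(5.42×10¹¹)²) = 8100 W/m².
For an isothermal sphere, absorbed (1−a)S·πr² = emitted σ·4πr²·T⁴, so T⁴ = (1−a)S/(4σ).
T⁴ = 0.380·8100/(4·5.67×10⁻⁸) = 1.357×10¹⁰ K⁴.

T ≈ 341 K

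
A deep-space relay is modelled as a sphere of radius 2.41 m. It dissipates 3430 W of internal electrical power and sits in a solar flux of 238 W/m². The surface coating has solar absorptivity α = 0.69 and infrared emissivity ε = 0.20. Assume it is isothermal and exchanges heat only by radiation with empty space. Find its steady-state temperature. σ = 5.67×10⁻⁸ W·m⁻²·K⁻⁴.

At steady state, absorbed solar power + internal power = radiated power.
Absorbed: α·S·A_cross = 0.69·238·18.25 = 2996 W (cross-section πr²).
Total input = 2996 + 3430 = 6426 W.
Radiated: εσ·A_surf·T⁴ with A_surf = 4πr² = 72.99 m².
T⁴ = 6426/(0.20·5.67×10⁻⁸·72.99) = 7.765×10⁹ K⁴.

T ≈ 297 K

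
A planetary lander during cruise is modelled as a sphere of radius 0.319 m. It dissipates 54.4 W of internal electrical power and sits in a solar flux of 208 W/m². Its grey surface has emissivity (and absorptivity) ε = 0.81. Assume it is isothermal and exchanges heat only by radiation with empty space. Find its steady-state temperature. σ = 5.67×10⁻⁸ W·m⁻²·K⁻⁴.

T ≈ 207 K

At steady state, absorbed solar power + internal power = radiated power.
Absorbed: α·S·A_cross = 0.81·208·0.3197 = 53.86 W (cross-section πr²).
Total input = 53.86 + 54.4 = 108.3 W.
Radiated: εσ·A_surf·T⁴ with A_surf = 4πr² = 1.279 m².
T⁴ = 108.3/(0.81·5.67×10⁻⁸·1.279) = 1.843×10⁹ K⁴.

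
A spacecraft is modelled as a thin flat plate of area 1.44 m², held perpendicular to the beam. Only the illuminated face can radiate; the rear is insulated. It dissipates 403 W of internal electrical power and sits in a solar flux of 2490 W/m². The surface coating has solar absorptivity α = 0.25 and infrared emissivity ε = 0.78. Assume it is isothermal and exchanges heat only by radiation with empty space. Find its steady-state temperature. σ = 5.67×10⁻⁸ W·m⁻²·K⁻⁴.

T ≈ 378 K

At steady state, absorbed solar power + internal power = radiated power.
Absorbed: α·S·A_cross = 0.25·2490·1.440 = 896.4 W (cross-section A).
Total input = 896.4 + 403 = 1299 W.
Radiated: εσ·A_surf·T⁴ with A_surf = A = 1.440 m².
T⁴ = 1299/(0.78·5.67×10⁻⁸·1.440) = 2.040×10¹⁰ K⁴.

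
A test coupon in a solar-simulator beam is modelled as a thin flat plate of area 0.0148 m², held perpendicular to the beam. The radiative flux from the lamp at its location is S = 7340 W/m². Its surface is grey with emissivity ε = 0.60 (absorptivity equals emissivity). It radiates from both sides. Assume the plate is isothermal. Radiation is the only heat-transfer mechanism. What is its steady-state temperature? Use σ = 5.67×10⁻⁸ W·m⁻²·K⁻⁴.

At equilibrium, absorbed power = emitted power.
Absorbing cross-section = A = 0.01480 m²; emitting surface = 2A = 0.02960 m² (ratio 2).
εS·A_cross = εσ·A_surf·T⁴  ⇒  T⁴ = S/(2σ)   (ε cancels).
T⁴ = 7340/(2·5.67×10⁻⁸) = 6.473×10¹⁰ K⁴.
T = (6.473×10¹⁰)^(1/4).

T ≈ 504 K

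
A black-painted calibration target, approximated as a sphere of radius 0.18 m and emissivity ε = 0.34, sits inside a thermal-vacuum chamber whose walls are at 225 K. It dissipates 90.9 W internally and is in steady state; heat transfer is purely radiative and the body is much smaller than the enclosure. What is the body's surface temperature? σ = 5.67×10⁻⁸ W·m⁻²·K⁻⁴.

For a small grey body in a large enclosure, net radiated power = εσA(T⁴ − T_w⁴).
Steady state: P = εσA(T⁴ − T_w⁴) with A = 4πr² = 0.4072 m².
T⁴ = P/(εσA) + T_w⁴ = 90.9/(0.34·5.67×10⁻⁸·0.4072) + (225)⁴
    = 1.158×10¹⁰ + 2.563×10⁹ = 1.414×10¹⁰ K⁴.

T ≈ 345 K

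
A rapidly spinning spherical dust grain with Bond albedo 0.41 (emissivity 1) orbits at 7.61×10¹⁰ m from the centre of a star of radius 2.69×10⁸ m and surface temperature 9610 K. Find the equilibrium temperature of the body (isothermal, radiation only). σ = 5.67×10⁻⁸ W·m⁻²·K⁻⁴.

The star's surface emits σT_*⁴; at distance d the flux is S = σT_*⁴(R_*/d)².
S = 5.67×10⁻⁸·(9610)⁴·(2.69×10⁸/7.61×10¹⁰)² = 6042 W/m².
For an isothermal sphere T⁴ = (1−a)S/(4σ) = 1.572×10¹⁰ K⁴.

T ≈ 354 K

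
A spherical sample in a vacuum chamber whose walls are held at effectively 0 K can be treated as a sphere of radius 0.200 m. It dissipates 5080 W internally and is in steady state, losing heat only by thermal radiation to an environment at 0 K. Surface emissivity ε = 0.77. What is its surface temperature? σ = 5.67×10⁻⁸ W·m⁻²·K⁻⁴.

T ≈ 694 K

Steady state: internal power = radiated power, P = εσA T⁴.
Radiating area A = 4πr² = 0.5027 m².
T⁴ = P/(εσA) = 5080/(0.77·5.67×10⁻⁸·0.5027) = 2.315×10¹¹ K⁴.
T = (2.315×10¹¹)^(1/4).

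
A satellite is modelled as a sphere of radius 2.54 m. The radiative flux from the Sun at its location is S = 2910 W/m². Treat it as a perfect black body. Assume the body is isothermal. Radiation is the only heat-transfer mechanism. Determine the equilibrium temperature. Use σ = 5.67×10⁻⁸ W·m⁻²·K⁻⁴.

At equilibrium, absorbed power = emitted power.
Absorbing cross-section = πr² = 20.27 m²; emitting surface = 4πr² = 81.07 m² (ratio 4).
S·A_cross = εσ·A_surf·T⁴  ⇒  T⁴ = S/(4σ).
T⁴ = 1.00·2910/(4·5.67×10⁻⁸) = 1.283×10¹⁰ K⁴.
T = (1.283×10¹⁰)^(1/4).

T ≈ 337 K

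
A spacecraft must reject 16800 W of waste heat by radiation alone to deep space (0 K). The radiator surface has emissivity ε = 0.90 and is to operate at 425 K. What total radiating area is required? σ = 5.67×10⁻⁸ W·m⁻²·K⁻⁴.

P = εσA T⁴ ⇒ A = P/(εσT⁴).
T⁴ = 3.263×10¹⁰ K⁴.
A = 16800/(0.90 × 5.67×10⁻⁸ × 3.263×10¹⁰).

A ≈ 10.1 m²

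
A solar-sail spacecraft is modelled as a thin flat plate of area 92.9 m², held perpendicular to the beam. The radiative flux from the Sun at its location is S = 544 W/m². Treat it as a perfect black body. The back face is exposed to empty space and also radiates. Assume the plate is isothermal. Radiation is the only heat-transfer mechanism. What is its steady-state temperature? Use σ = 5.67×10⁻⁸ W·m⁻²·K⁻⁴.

At equilibrium, absorbed power = emitted power.
Absorbing cross-section = A = 92.90 m²; emitting surface = 2A = 185.8 m² (ratio 2).
S·A_cross = εσ·A_surf·T⁴  ⇒  T⁴ = S/(2σ).
T⁴ = 1.00·544/(2·5.67×10⁻⁸) = 4.797×10⁹ K⁴.
T = (4.797×10⁹)^(1/4).

T ≈ 263 K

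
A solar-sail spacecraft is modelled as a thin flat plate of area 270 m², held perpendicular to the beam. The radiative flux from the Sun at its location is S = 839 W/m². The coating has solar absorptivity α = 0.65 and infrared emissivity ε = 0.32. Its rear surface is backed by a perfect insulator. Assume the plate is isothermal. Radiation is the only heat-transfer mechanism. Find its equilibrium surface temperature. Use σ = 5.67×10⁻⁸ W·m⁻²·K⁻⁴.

T ≈ 416 K

At equilibrium, absorbed power = emitted power.
Absorbing cross-section = A = 270.0 m²; emitting surface = A = 270.0 m² (ratio 1).
αS·A_cross = εσ·A_surf·T⁴  ⇒  T⁴ = αS/(ε·1σ).
T⁴ = 0.650·839/(0.32·1·5.67×10⁻⁸) = 3.006×10¹⁰ K⁴.
T = (3.006×10¹⁰)^(1/4).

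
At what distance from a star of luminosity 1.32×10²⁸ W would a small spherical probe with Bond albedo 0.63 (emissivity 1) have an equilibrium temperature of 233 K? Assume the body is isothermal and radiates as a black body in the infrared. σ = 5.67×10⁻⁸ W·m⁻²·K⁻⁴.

d ≈ 7.63×10¹¹ m

For an isothermal black-emitting sphere, (1−a)S·πr² = σ·4πr²·T⁴ ⇒ S = 4σT⁴/(1−a).
S = 4·5.67×10⁻⁸·(233)⁴/0.370 = 1807 W/m².
Flux falls as S = L/(4πd²), so d = √(L/(4πS)) = √(1.32×10²⁸/(4π·1807)).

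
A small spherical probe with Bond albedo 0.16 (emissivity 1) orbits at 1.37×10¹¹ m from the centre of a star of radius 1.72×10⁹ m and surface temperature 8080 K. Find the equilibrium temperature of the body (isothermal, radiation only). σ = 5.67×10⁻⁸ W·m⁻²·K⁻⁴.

T ≈ 613 K

The star's surface emits σT_*⁴; at distance d the flux is S = σT_*⁴(R_*/d)².
S = 5.67×10⁻⁸·(8080)⁴·(1.72×10⁹/1.37×10¹¹)² = 38090 W/m².
For an isothermal sphere T⁴ = (1−a)S/(4σ) = 1.411×10¹¹ K⁴.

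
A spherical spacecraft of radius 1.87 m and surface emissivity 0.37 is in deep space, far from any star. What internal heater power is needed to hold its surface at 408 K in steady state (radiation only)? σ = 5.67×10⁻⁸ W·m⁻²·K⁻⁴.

P = εσ·4πr²·T⁴.
4πr² = 43.94 m²; T⁴ = 2.771×10¹⁰ K⁴.
P = 0.37·5.67×10⁻⁸·43.94·2.771×10¹⁰.

P ≈ 25500 W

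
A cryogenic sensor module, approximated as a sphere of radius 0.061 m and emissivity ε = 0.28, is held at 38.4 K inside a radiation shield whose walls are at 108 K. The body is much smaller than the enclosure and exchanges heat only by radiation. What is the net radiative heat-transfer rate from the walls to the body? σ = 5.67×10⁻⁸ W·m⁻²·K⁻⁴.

For a small grey body in a large enclosure: P_net = εσA(T_body⁴ − T_wall⁴).
A = 4πr² = 0.04676 m²; T_body⁴ − T_wall⁴ = 2.174×10⁶ − 1.360×10⁸ = -1.339×10⁸ K⁴.
|P_net| = 0.28·5.67×10⁻⁸·0.04676·1.339×10⁸.

P_net ≈ 0.0994 W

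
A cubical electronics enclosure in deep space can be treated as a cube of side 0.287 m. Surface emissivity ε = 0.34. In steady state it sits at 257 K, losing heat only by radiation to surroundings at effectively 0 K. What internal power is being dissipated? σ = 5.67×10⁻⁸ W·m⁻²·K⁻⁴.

Steady state: P = εσA T⁴.
A = 6L² = 0.4942 m²; T⁴ = (257)⁴ = 4.362×10⁹ K⁴.
P = 0.34 × 5.67×10⁻⁸ × 0.4942 × 4.362×10⁹.

P ≈ 41.6 W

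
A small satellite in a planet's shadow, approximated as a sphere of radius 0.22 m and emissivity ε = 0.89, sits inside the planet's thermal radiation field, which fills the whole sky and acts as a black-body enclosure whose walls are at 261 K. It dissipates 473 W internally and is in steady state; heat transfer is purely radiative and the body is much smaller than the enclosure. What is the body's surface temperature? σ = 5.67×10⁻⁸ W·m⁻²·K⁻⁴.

T ≈ 376 K

For a small grey body in a large enclosure, net radiated power = εσA(T⁴ − T_w⁴).
Steady state: P = εσA(T⁴ − T_w⁴) with A = 4πr² = 0.6082 m².
T⁴ = P/(εσA) + T_w⁴ = 473/(0.89·5.67×10⁻⁸·0.6082) + (261)⁴
    = 1.541×10¹⁰ + 4.640×10⁹ = 2.005×10¹⁰ K⁴.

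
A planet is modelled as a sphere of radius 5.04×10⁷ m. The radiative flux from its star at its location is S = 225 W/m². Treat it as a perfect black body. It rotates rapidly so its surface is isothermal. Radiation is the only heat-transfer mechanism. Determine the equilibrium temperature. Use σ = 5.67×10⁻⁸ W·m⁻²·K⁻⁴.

T ≈ 177 K

At equilibrium, absorbed power = emitted power.
Absorbing cross-section = πr² = 7.980×10¹⁵ m²; emitting surface = 4πr² = 3.192×10¹⁶ m² (ratio 4).
S·A_cross = εσ·A_surf·T⁴  ⇒  T⁴ = S/(4σ).
T⁴ = 1.00·225/(4·5.67×10⁻⁸) = 9.921×10⁸ K⁴.
T = (9.921×10⁸)^(1/4).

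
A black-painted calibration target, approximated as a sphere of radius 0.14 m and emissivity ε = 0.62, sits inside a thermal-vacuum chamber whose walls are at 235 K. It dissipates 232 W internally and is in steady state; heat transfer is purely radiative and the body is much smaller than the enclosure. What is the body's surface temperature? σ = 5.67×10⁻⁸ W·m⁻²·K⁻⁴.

For a small grey body in a large enclosure, net radiated power = εσA(T⁴ − T_w⁴).
Steady state: P = εσA(T⁴ − T_w⁴) with A = 4πr² = 0.2463 m².
T⁴ = P/(εσA) + T_w⁴ = 232/(0.62·5.67×10⁻⁸·0.2463) + (235)⁴
    = 2.679×10¹⁰ + 3.050×10⁹ = 2.984×10¹⁰ K⁴.

T ≈ 416 K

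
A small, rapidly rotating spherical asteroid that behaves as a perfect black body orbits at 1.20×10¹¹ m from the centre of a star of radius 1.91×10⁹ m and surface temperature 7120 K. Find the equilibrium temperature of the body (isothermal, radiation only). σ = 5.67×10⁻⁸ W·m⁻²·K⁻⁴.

The star's surface emits σT_*⁴; at distance d the flux is S = σT_*⁴(R_*/d)².
S = 5.67×10⁻⁸·(7120)⁴·(1.91×10⁹/1.20×10¹¹)² = 36920 W/m².
For an isothermal sphere T⁴ = (1−a)S/(4σ) = 1.628×10¹¹ K⁴.

T ≈ 635 K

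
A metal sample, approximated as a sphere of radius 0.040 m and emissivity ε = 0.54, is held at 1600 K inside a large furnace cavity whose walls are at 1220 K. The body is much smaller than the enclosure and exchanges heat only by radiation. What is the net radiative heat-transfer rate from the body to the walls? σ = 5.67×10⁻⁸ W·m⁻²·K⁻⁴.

P_net ≈ 2670 W

For a small grey body in a large enclosure: P_net = εσA(T_body⁴ − T_wall⁴).
A = 4πr² = 0.02011 m²; T_body⁴ − T_wall⁴ = 6.554×10¹² − 2.215×10¹² = 4.338×10¹² K⁴.
|P_net| = 0.54·5.67×10⁻⁸·0.02011·4.338×10¹².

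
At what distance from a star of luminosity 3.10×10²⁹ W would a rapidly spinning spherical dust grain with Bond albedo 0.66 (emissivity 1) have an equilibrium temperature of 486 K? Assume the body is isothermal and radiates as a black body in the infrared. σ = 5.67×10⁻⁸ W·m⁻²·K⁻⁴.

d ≈ 8.14×10¹¹ m

For an isothermal black-emitting sphere, (1−a)S·πr² = σ·4πr²·T⁴ ⇒ S = 4σT⁴/(1−a).
S = 4·5.67×10⁻⁸·(486)⁴/0.340 = 37210 W/m².
Flux falls as S = L/(4πd²), so d = √(L/(4πS)) = √(3.10×10²⁹/(4π·37210)).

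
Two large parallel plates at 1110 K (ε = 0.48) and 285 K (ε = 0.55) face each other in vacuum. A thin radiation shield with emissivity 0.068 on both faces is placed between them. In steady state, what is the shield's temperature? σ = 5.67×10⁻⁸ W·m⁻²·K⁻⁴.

T_s ≈ 932 K

In steady state the net flux on the hot side equals that on the cold side.
σ(T₁⁴−T_s⁴)/D₁ = σ(T_s⁴−T₂⁴)/D₂, with D₁ = 1/ε₁+1/ε_s−1 = 15.79, D₂ = 1/ε_s+1/ε₂−1 = 15.52.
Solve for T_s⁴: T_s⁴ = (D₂·T₁⁴ + D₁·T₂⁴)/(D₁+D₂) = 7.559×10¹¹ K⁴.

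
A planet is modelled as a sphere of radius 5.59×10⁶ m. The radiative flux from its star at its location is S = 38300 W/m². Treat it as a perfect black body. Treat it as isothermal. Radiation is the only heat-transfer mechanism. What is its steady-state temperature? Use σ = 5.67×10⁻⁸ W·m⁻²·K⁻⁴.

T ≈ 641 K

At equilibrium, absorbed power = emitted power.
Absorbing cross-section = πr² = 9.817×10¹³ m²; emitting surface = 4πr² = 3.927×10¹⁴ m² (ratio 4).
S·A_cross = εσ·A_surf·T⁴  ⇒  T⁴ = S/(4σ).
T⁴ = 1.00·38300/(4·5.67×10⁻⁸) = 1.689×10¹¹ K⁴.
T = (1.689×10¹¹)^(1/4).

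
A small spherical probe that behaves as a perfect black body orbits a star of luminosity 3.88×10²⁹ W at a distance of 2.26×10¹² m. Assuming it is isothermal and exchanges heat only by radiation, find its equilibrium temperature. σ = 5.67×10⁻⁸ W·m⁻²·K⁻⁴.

T ≈ 404 K

First find the stellar flux at distance d: S = L/(4πd²) = 3.88×10²⁹/(4π·(2.26×10¹²)²) = 6045 W/m².
For an isothermal sphere, absorbed (1−a)S·πr² = emitted σ·4πr²·T⁴, so T⁴ = (1−a)S/(4σ).
T⁴ = 1.00·6045/(4·5.67×10⁻⁸) = 2.665×10¹⁰ K⁴.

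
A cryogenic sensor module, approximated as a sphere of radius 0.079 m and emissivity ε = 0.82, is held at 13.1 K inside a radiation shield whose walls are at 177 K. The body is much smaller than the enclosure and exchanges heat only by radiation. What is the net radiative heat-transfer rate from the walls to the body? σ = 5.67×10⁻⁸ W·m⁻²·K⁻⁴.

P_net ≈ 3.58 W

For a small grey body in a large enclosure: P_net = εσA(T_body⁴ − T_wall⁴).
A = 4πr² = 0.07843 m²; T_body⁴ − T_wall⁴ = 29450 − 9.815×10⁸ = -9.815×10⁸ K⁴.
|P_net| = 0.82·5.67×10⁻⁸·0.07843·9.815×10⁸.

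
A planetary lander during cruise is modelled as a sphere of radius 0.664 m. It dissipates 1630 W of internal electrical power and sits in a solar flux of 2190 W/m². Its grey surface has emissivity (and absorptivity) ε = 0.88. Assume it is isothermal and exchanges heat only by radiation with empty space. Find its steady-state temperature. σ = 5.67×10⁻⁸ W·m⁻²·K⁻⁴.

T ≈ 353 K

At steady state, absorbed solar power + internal power = radiated power.
Absorbed: α·S·A_cross = 0.88·2190·1.385 = 2669 W (cross-section πr²).
Total input = 2669 + 1630 = 4299 W.
Radiated: εσ·A_surf·T⁴ with A_surf = 4πr² = 5.540 m².
T⁴ = 4299/(0.88·5.67×10⁻⁸·5.540) = 1.555×10¹⁰ K⁴.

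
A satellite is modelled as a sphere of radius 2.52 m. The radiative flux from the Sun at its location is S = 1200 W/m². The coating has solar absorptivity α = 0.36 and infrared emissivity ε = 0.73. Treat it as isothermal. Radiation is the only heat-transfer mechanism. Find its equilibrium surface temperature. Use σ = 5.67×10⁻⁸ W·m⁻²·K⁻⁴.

At equilibrium, absorbed power = emitted power.
Absorbing cross-section = πr² = 19.95 m²; emitting surface = 4πr² = 79.80 m² (ratio 4).
αS·A_cross = εσ·A_surf·T⁴  ⇒  T⁴ = αS/(ε·4σ).
T⁴ = 0.360·1200/(0.73·4·5.67×10⁻⁸) = 2.609×10⁹ K⁴.
T = (2.609×10⁹)^(1/4).

T ≈ 226 K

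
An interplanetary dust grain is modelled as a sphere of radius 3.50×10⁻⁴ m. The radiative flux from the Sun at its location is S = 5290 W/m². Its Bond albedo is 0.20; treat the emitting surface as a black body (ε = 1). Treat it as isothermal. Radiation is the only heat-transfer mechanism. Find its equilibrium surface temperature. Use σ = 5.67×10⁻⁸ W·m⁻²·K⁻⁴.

T ≈ 370 K

At equilibrium, absorbed power = emitted power.
Absorbing cross-section = πr² = 3.848×10⁻⁷ m²; emitting surface = 4πr² = 1.539×10⁻⁶ m² (ratio 4).
(1−a)S·A_cross = εσ·A_surf·T⁴  ⇒  T⁴ = (1−a)S/(4σ).
T⁴ = 0.800·5290/(4·5.67×10⁻⁸) = 1.866×10¹⁰ K⁴.
T = (1.866×10¹⁰)^(1/4).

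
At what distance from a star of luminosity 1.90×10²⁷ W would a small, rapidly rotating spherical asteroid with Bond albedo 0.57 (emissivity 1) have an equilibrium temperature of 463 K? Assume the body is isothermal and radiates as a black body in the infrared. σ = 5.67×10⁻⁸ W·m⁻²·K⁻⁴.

d ≈ 7.90×10¹⁰ m

For an isothermal black-emitting sphere, (1−a)S·πr² = σ·4πr²·T⁴ ⇒ S = 4σT⁴/(1−a).
S = 4·5.67×10⁻⁸·(463)⁴/0.430 = 24240 W/m².
Flux falls as S = L/(4πd²), so d = √(L/(4πS)) = √(1.90×10²⁷/(4π·24240)).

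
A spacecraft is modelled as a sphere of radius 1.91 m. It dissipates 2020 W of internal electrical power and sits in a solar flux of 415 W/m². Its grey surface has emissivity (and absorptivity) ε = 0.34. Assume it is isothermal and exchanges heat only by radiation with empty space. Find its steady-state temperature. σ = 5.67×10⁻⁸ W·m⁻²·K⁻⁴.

At steady state, absorbed solar power + internal power = radiated power.
Absorbed: α·S·A_cross = 0.34·415·11.46 = 1617 W (cross-section πr²).
Total input = 1617 + 2020 = 3637 W.
Radiated: εσ·A_surf·T⁴ with A_surf = 4πr² = 45.84 m².
T⁴ = 3637/(0.34·5.67×10⁻⁸·45.84) = 4.115×10⁹ K⁴.

T ≈ 253 K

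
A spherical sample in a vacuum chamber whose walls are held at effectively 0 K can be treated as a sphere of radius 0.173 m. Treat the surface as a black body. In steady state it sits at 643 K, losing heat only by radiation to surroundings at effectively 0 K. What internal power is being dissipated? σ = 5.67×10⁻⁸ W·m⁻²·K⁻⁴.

Steady state: P = εσA T⁴.
A = 4πr² = 0.3761 m²; T⁴ = (643)⁴ = 1.709×10¹¹ K⁴.
P = 1.0 × 5.67×10⁻⁸ × 0.3761 × 1.709×10¹¹.

P ≈ 3650 W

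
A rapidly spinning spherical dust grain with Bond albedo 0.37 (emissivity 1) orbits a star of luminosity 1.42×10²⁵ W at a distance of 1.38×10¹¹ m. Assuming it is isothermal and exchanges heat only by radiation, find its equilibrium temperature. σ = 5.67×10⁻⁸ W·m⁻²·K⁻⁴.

First find the stellar flux at distance d: S = L/(4πd²) = 1.42×10²⁵/(4π·(1.38×10¹¹)²) = 59.34 W/m².
For an isothermal sphere, absorbed (1−a)S·πr² = emitted σ·4πr²·T⁴, so T⁴ = (1−a)S/(4σ).
T⁴ = 0.630·59.34/(4·5.67×10⁻⁸) = 1.648×10⁸ K⁴.

T ≈ 113 K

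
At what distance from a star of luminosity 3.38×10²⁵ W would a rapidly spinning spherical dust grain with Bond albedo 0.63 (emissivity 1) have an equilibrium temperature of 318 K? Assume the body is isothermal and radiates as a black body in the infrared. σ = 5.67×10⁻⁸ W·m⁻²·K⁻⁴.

For an isothermal black-emitting sphere, (1−a)S·πr² = σ·4πr²·T⁴ ⇒ S = 4σT⁴/(1−a).
S = 4·5.67×10⁻⁸·(318)⁴/0.370 = 6268 W/m².
Flux falls as S = L/(4πd²), so d = √(L/(4πS)) = √(3.38×10²⁵/(4π·6268)).

d ≈ 2.07×10¹⁰ m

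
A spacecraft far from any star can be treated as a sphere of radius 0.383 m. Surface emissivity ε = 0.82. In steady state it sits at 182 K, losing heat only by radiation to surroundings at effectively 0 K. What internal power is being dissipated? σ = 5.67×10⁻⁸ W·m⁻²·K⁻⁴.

P ≈ 94.0 W

Steady state: P = εσA T⁴.
A = 4πr² = 1.843 m²; T⁴ = (182)⁴ = 1.097×10⁹ K⁴.
P = 0.82 × 5.67×10⁻⁸ × 1.843 × 1.097×10⁹.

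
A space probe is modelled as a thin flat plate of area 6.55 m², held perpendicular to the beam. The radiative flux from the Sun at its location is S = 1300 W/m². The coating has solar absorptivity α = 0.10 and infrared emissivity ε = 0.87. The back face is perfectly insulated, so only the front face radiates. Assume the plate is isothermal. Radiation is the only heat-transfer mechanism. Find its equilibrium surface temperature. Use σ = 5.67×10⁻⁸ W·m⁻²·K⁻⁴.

T ≈ 227 K

At equilibrium, absorbed power = emitted power.
Absorbing cross-section = A = 6.550 m²; emitting surface = A = 6.550 m² (ratio 1).
αS·A_cross = εσ·A_surf·T⁴  ⇒  T⁴ = αS/(ε·1σ).
T⁴ = 0.100·1300/(0.87·1·5.67×10⁻⁸) = 2.635×10⁹ K⁴.
T = (2.635×10⁹)^(1/4).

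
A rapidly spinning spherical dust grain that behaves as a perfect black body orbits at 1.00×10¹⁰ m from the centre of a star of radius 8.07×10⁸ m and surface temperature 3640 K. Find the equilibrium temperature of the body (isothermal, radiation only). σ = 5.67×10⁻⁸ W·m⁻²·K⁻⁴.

T ≈ 731 K

The star's surface emits σT_*⁴; at distance d the flux is S = σT_*⁴(R_*/d)².
S = 5.67×10⁻⁸·(3640)⁴·(8.07×10⁸/1.00×10¹⁰)² = 64820 W/m².
For an isothermal sphere T⁴ = (1−a)S/(4σ) = 2.858×10¹¹ K⁴.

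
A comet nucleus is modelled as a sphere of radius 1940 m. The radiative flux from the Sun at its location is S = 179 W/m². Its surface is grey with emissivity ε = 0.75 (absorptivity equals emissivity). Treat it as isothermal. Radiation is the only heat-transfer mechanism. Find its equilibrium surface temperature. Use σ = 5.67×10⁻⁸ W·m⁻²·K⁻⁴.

At equilibrium, absorbed power = emitted power.
Absorbing cross-section = πr² = 1.182×10⁷ m²; emitting surface = 4πr² = 4.729×10⁷ m² (ratio 4).
εS·A_cross = εσ·A_surf·T⁴  ⇒  T⁴ = S/(4σ)   (ε cancels).
T⁴ = 179/(4·5.67×10⁻⁸) = 7.892×10⁸ K⁴.
T = (7.892×10⁸)^(1/4).

T ≈ 168 K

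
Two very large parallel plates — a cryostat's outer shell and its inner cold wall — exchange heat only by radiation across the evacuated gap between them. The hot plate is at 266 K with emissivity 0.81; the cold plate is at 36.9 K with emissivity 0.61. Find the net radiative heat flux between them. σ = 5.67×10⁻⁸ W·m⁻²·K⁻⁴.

q ≈ 151 W/m²

For two infinite grey parallel plates, q = σ(T₁⁴ − T₂⁴)/(1/ε₁ + 1/ε₂ − 1).
T₁⁴ − T₂⁴ = 5.006×10⁹ − 1.854×10⁶ = 5.005×10⁹ K⁴.
1/ε₁ + 1/ε₂ − 1 = 1.235 + 1.639 − 1 = 1.874.
q = 5.67×10⁻⁸ × 5.005×10⁹ / 1.874.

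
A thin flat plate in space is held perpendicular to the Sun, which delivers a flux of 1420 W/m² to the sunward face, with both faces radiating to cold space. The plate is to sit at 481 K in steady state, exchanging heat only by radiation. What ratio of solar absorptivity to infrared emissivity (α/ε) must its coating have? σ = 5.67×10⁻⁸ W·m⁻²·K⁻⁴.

Balance: αS·A = εσ·2A·T⁴ ⇒ α/ε = 2σT⁴/S.
α/ε = 2·5.67×10⁻⁸·(481)⁴/1420 = 2·5.67×10⁻⁸·5.353×10¹⁰/1420.

α/ε ≈ 4.27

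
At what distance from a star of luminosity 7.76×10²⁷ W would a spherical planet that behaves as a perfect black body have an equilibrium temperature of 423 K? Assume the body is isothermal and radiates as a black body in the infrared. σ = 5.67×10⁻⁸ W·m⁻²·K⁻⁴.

d ≈ 2.92×10¹¹ m

For an isothermal black-emitting sphere, (1−a)S·πr² = σ·4πr²·T⁴ ⇒ S = 4σT⁴/(1−a).
S = 4·5.67×10⁻⁸·(423)⁴/1.00 = 7261 W/m².
Flux falls as S = L/(4πd²), so d = √(L/(4πS)) = √(7.76×10²⁷/(4π·7261)).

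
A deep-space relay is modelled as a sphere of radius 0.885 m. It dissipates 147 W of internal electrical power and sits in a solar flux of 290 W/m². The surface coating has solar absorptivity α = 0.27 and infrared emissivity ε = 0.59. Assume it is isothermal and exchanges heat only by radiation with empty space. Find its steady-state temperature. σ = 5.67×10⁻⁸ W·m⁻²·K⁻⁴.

At steady state, absorbed solar power + internal power = radiated power.
Absorbed: α·S·A_cross = 0.27·290·2.461 = 192.7 W (cross-section πr²).
Total input = 192.7 + 147 = 339.7 W.
Radiated: εσ·A_surf·T⁴ with A_surf = 4πr² = 9.842 m².
T⁴ = 339.7/(0.59·5.67×10⁻⁸·9.842) = 1.032×10⁹ K⁴.

T ≈ 179 K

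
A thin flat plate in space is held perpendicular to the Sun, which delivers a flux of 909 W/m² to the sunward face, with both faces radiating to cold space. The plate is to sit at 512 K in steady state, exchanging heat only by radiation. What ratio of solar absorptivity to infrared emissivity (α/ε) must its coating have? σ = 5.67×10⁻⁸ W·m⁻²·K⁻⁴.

Balance: αS·A = εσ·2A·T⁴ ⇒ α/ε = 2σT⁴/S.
α/ε = 2·5.67×10⁻⁸·(512)⁴/909 = 2·5.67×10⁻⁸·6.872×10¹⁰/909.

α/ε ≈ 8.57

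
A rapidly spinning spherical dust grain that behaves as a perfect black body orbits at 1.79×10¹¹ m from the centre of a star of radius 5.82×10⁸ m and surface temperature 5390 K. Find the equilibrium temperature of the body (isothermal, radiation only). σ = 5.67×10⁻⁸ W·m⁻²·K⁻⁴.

T ≈ 217 K

The star's surface emits σT_*⁴; at distance d the flux is S = σT_*⁴(R_*/d)².
S = 5.67×10⁻⁸·(5390)⁴·(5.82×10⁸/1.79×10¹¹)² = 505.9 W/m².
For an isothermal sphere T⁴ = (1−a)S/(4σ) = 2.231×10⁹ K⁴.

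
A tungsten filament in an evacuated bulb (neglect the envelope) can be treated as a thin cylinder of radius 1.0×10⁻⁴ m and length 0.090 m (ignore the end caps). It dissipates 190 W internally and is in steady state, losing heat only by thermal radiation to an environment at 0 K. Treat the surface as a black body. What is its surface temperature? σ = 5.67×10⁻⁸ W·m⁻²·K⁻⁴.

Steady state: internal power = radiated power, P = εσA T⁴.
Radiating area A = 2πrL = 5.655×10⁻⁵ m².
T⁴ = P/(εσA) = 190/(1.0·5.67×10⁻⁸·5.655×10⁻⁵) = 5.926×10¹³ K⁴.
T = (5.926×10¹³)^(1/4).

T ≈ 2770 K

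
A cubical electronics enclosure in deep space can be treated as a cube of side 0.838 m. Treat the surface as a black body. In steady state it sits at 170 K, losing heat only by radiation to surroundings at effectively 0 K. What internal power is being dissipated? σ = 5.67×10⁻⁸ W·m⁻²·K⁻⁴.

P ≈ 200 W

Steady state: P = εσA T⁴.
A = 6L² = 4.213 m²; T⁴ = (170)⁴ = 8.352×10⁸ K⁴.
P = 1.0 × 5.67×10⁻⁸ × 4.213 × 8.352×10⁸.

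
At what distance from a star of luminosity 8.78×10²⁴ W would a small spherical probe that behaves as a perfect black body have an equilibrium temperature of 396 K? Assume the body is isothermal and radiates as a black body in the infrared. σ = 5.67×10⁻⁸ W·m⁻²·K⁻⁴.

d ≈ 1.12×10¹⁰ m

For an isothermal black-emitting sphere, (1−a)S·πr² = σ·4πr²·T⁴ ⇒ S = 4σT⁴/(1−a).
S = 4·5.67×10⁻⁸·(396)⁴/1.00 = 5577 W/m².
Flux falls as S = L/(4πd²), so d = √(L/(4πS)) = √(8.78×10²⁴/(4π·5577)).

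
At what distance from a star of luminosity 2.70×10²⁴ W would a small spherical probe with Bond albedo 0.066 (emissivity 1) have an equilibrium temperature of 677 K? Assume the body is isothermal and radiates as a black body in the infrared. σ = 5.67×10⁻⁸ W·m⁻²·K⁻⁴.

d ≈ 2.05×10⁹ m

For an isothermal black-emitting sphere, (1−a)S·πr² = σ·4πr²·T⁴ ⇒ S = 4σT⁴/(1−a).
S = 4·5.67×10⁻⁸·(677)⁴/0.934 = 51010 W/m².
Flux falls as S = L/(4πd²), so d = √(L/(4πS)) = √(2.70×10²⁴/(4π·51010)).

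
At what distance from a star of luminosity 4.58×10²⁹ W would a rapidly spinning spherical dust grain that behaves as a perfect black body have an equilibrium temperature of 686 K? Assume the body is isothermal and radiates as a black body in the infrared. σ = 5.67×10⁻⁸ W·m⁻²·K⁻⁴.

For an isothermal black-emitting sphere, (1−a)S·πr² = σ·4πr²·T⁴ ⇒ S = 4σT⁴/(1−a).
S = 4·5.67×10⁻⁸·(686)⁴/1.00 = 50230 W/m².
Flux falls as S = L/(4πd²), so d = √(L/(4πS)) = √(4.58×10²⁹/(4π·50230)).

d ≈ 8.52×10¹¹ m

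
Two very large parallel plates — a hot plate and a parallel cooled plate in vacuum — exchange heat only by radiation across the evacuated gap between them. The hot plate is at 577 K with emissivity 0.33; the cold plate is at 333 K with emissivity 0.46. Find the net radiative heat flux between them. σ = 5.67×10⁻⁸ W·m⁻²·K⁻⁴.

For two infinite grey parallel plates, q = σ(T₁⁴ − T₂⁴)/(1/ε₁ + 1/ε₂ − 1).
T₁⁴ − T₂⁴ = 1.108×10¹¹ − 1.230×10¹⁰ = 9.855×10¹⁰ K⁴.
1/ε₁ + 1/ε₂ − 1 = 3.030 + 2.174 − 1 = 4.204.
q = 5.67×10⁻⁸ × 9.855×10¹⁰ / 4.204.

q ≈ 1330 W/m²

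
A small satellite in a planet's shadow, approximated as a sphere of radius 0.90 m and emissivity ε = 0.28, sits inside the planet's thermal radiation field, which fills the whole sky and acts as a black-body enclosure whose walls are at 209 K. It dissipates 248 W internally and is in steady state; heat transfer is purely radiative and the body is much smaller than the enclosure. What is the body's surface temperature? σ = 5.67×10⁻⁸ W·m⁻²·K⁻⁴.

T ≈ 242 K

For a small grey body in a large enclosure, net radiated power = εσA(T⁴ − T_w⁴).
Steady state: P = εσA(T⁴ − T_w⁴) with A = 4πr² = 10.18 m².
T⁴ = P/(εσA) + T_w⁴ = 248/(0.28·5.67×10⁻⁸·10.18) + (209)⁴
    = 1.535×10⁹ + 1.908×10⁹ = 3.443×10⁹ K⁴.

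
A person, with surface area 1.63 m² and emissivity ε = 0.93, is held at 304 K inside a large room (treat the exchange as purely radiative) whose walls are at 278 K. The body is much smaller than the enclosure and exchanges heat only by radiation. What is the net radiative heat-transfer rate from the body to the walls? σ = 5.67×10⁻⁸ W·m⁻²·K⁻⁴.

For a small grey body in a large enclosure: P_net = εσA(T_body⁴ − T_wall⁴).
A = 1.63 m²; T_body⁴ − T_wall⁴ = 8.541×10⁹ − 5.973×10⁹ = 2.568×10⁹ K⁴.
|P_net| = 0.93·5.67×10⁻⁸·1.630·2.568×10⁹.

P_net ≈ 221 W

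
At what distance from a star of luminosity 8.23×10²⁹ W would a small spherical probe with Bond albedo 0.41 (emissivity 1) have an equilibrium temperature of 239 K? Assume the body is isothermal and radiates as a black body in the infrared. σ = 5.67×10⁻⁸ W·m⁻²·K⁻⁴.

For an isothermal black-emitting sphere, (1−a)S·πr² = σ·4πr²·T⁴ ⇒ S = 4σT⁴/(1−a).
S = 4·5.67×10⁻⁸·(239)⁴/0.590 = 1254 W/m².
Flux falls as S = L/(4πd²), so d = √(L/(4πS)) = √(8.23×10²⁹/(4π·1254)).

d ≈ 7.23×10¹² m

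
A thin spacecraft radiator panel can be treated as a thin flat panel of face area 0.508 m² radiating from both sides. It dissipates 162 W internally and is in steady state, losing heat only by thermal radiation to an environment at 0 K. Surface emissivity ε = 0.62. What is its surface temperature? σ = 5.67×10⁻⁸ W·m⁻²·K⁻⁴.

T ≈ 260 K

Steady state: internal power = radiated power, P = εσA T⁴.
Radiating area A = 2·0.508 = 1.016 m².
T⁴ = P/(εσA) = 162/(0.62·5.67×10⁻⁸·1.016) = 4.536×10⁹ K⁴.
T = (4.536×10⁹)^(1/4).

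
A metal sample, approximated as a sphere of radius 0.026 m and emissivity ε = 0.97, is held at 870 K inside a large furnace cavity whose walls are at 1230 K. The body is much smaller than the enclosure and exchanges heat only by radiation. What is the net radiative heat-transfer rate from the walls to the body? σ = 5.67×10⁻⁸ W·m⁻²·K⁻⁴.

For a small grey body in a large enclosure: P_net = εσA(T_body⁴ − T_wall⁴).
A = 4πr² = 0.008495 m²; T_body⁴ − T_wall⁴ = 5.729×10¹¹ − 2.289×10¹² = -1.716×10¹² K⁴.
|P_net| = 0.97·5.67×10⁻⁸·0.008495·1.716×10¹².

P_net ≈ 802 W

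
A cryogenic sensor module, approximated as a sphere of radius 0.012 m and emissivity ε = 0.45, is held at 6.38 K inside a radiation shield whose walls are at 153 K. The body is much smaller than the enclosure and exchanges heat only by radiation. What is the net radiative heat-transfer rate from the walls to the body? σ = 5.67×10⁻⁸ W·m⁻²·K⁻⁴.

For a small grey body in a large enclosure: P_net = εσA(T_body⁴ − T_wall⁴).
A = 4πr² = 0.001810 m²; T_body⁴ − T_wall⁴ = 1657 − 5.480×10⁸ = -5.480×10⁸ K⁴.
|P_net| = 0.45·5.67×10⁻⁸·0.001810·5.480×10⁸.

P_net ≈ 0.0253 W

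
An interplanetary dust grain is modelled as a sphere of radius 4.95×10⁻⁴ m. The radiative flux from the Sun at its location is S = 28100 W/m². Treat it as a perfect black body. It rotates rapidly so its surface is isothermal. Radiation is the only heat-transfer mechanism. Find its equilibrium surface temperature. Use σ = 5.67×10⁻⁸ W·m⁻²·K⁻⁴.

T ≈ 593 K

At equilibrium, absorbed power = emitted power.
Absorbing cross-section = πr² = 7.698×10⁻⁷ m²; emitting surface = 4πr² = 3.079×10⁻⁶ m² (ratio 4).
S·A_cross = εσ·A_surf·T⁴  ⇒  T⁴ = S/(4σ).
T⁴ = 1.00·28100/(4·5.67×10⁻⁸) = 1.239×10¹¹ K⁴.
T = (1.239×10¹¹)^(1/4).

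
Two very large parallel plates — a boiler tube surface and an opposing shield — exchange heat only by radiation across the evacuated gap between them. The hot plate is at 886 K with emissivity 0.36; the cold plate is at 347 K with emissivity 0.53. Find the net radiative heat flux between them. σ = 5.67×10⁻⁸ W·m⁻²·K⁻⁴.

q ≈ 9310 W/m²

For two infinite grey parallel plates, q = σ(T₁⁴ − T₂⁴)/(1/ε₁ + 1/ε₂ − 1).
T₁⁴ − T₂⁴ = 6.162×10¹¹ − 1.450×10¹⁰ = 6.017×10¹¹ K⁴.
1/ε₁ + 1/ε₂ − 1 = 2.778 + 1.887 − 1 = 3.665.
q = 5.67×10⁻⁸ × 6.017×10¹¹ / 3.665.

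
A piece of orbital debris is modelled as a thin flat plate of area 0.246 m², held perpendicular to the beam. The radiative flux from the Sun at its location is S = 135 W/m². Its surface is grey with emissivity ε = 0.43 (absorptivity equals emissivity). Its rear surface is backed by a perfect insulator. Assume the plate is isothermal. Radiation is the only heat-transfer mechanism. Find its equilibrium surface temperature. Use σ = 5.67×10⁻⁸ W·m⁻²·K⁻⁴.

At equilibrium, absorbed power = emitted power.
Absorbing cross-section = A = 0.2460 m²; emitting surface = A = 0.2460 m² (ratio 1).
εS·A_cross = εσ·A_surf·T⁴  ⇒  T⁴ = S/(1σ)   (ε cancels).
T⁴ = 135/(1·5.67×10⁻⁸) = 2.381×10⁹ K⁴.
T = (2.381×10⁹)^(1/4).

T ≈ 221 K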